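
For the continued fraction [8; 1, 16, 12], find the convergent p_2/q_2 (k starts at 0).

Using pₖ = aₖpₖ₋₁ + pₖ₋₂, qₖ = aₖqₖ₋₁ + qₖ₋₂ (with p₋₁=1, p₋₂=0, q₋₁=0, q₋₂=1):
  k=0: a=8, p=8, q=1
  k=1: a=1, p=9, q=1
  k=2: a=16, p=152, q=17

152/17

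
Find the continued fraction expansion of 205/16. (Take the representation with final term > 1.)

[12; 1, 4, 3]

205 = 12·16 + 13
16 = 1·13 + 3
13 = 4·3 + 1
3 = 3·1 + 0  (stop)
So 205/16 = [12; 1, 4, 3].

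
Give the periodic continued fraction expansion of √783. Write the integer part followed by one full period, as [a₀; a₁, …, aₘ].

a₀ = ⌊√783⌋ = 27.

[27; 1, 54]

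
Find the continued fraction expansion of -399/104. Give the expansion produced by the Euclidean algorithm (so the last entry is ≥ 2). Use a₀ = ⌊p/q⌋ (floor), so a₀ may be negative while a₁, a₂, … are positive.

-399 = -4*104 + 17
104 = 6*17 + 2
17 = 8*2 + 1
2 = 2*1 + 0  (stop)
So -399/104 = [-4; 6, 8, 2].

[-4; 6, 8, 2]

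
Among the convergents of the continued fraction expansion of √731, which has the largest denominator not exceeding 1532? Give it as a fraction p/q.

√731 = [27; 27, 54, …] (period length 2).
Convergents:
  p_0/q_0 = 27/1
  p_1/q_1 = 730/27
  p_2/q_2 = 39447/1459
  p_3/q_3 = 1065799/39420
q_2 = 1459 ≤ 1532 < 39420 = q_3, so the answer is 39447/1459.

39447/1459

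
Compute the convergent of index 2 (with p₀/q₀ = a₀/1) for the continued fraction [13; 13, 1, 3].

Using pₖ = aₖpₖ₋₁ + pₖ₋₂, qₖ = aₖqₖ₋₁ + qₖ₋₂ (with p₋₁=1, p₋₂=0, q₋₁=0, q₋₂=1):
  k=0: a=13, p=13, q=1
  k=1: a=13, p=170, q=13
  k=2: a=1, p=183, q=14

183/14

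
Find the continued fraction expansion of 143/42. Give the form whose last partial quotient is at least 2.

[3; 2, 2, 8]

143 = 3×42 + 17
42 = 2×17 + 8
17 = 2×8 + 1
8 = 8×1 + 0  (stop)
So 143/42 = [3; 2, 2, 8].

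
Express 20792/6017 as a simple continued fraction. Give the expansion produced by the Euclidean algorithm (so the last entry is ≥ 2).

20792 = 3*6017 + 2741
6017 = 2*2741 + 535
2741 = 5*535 + 66
535 = 8*66 + 7
66 = 9*7 + 3
7 = 2*3 + 1
3 = 3*1 + 0  (stop)
So 20792/6017 = [3; 2, 5, 8, 9, 2, 3].

[3; 2, 5, 8, 9, 2, 3]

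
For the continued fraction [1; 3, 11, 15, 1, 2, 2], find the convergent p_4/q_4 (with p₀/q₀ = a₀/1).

Using pₖ = aₖpₖ₋₁ + pₖ₋₂, qₖ = aₖqₖ₋₁ + qₖ₋₂ (with p₋₁=1, p₋₂=0, q₋₁=0, q₋₂=1):
  k=0: a=1, p=1, q=1
  k=1: a=3, p=4, q=3
  k=2: a=11, p=45, q=34
  k=3: a=15, p=679, q=513
  k=4: a=1, p=724, q=547

724/547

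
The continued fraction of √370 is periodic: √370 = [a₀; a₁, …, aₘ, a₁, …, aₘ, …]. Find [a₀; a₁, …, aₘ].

[19; 4, 4, 38]

a₀ = ⌊√370⌋ = 19.
With m₀=0, d₀=1 and mₖ₊₁ = dₖaₖ − mₖ, dₖ₊₁ = (n − mₖ₊₁²)/dₖ, aₖ₊₁ = ⌊(a₀+mₖ₊₁)/dₖ₊₁⌋:
  k=1: m=19, d=9, a=4
  k=2: m=17, d=9, a=4
  k=3: m=19, d=1, a=38
d=1 and a=2a₀=38 at k=3, so the next step gives (m, d) = (19, 9) again — its k=1 value — and the period has length 3.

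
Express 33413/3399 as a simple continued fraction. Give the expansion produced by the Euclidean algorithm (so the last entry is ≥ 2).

[9; 1, 4, 1, 8, 6, 3, 3]

33413 = 9*3399 + 2822
3399 = 1*2822 + 577
2822 = 4*577 + 514
577 = 1*514 + 63
514 = 8*63 + 10
63 = 6*10 + 3
10 = 3*3 + 1
3 = 3*1 + 0  (stop)
So 33413/3399 = [9; 1, 4, 1, 8, 6, 3, 3].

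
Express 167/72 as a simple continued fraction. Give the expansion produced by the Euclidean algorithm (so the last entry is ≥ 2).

[2; 3, 7, 1, 2]

167 = 2·72 + 23
72 = 3·23 + 3
23 = 7·3 + 2
3 = 1·2 + 1
2 = 2·1 + 0  (stop)
So 167/72 = [2; 3, 7, 1, 2].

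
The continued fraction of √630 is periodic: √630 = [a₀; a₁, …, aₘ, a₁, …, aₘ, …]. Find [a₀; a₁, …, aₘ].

[25; 10, 50]

a₀ = ⌊√630⌋ = 25.
With m₀=0, d₀=1 and mₖ₊₁ = dₖaₖ − mₖ, dₖ₊₁ = (n − mₖ₊₁²)/dₖ, aₖ₊₁ = ⌊(a₀+mₖ₊₁)/dₖ₊₁⌋:
  k=1: m=25, d=5, a=10
  k=2: m=25, d=1, a=50
d=1 and a=2a₀=50 at k=2, so the next step gives (m, d) = (25, 5) again — its k=1 value — and the period has length 2.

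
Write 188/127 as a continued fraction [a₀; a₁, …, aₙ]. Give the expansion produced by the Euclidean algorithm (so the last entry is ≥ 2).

188 = 1×127 + 61
127 = 2×61 + 5
61 = 12×5 + 1
5 = 5×1 + 0  (stop)
So 188/127 = [1; 2, 12, 5].

[1; 2, 12, 5]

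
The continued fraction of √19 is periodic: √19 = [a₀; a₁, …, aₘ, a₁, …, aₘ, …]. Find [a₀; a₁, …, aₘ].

a₀ = ⌊√19⌋ = 4.
With m₀=0, d₀=1 and mₖ₊₁ = dₖaₖ − mₖ, dₖ₊₁ = (n − mₖ₊₁²)/dₖ, aₖ₊₁ = ⌊(a₀+mₖ₊₁)/dₖ₊₁⌋:
  k=1: m=4, d=3, a=2
  k=2: m=2, d=5, a=1
  k=3: m=3, d=2, a=3
  k=4: m=3, d=5, a=1
  k=5: m=2, d=3, a=2
  k=6: m=4, d=1, a=8
d=1 and a=2a₀=8 at k=6, so the next step gives (m, d) = (4, 3) again — its k=1 value — and the period has length 6.

[4; 2, 1, 3, 1, 2, 8]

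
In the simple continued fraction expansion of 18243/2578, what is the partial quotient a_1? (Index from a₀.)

13

18243 = 7·2578 + 197   →  a_0 = 7
2578 = 13·197 + 17   →  a_1 = 13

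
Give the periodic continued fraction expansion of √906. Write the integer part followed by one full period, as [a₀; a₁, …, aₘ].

[30; 10, 60]

a₀ = ⌊√906⌋ = 30.
With m₀=0, d₀=1 and mₖ₊₁ = dₖaₖ − mₖ, dₖ₊₁ = (n − mₖ₊₁²)/dₖ, aₖ₊₁ = ⌊(a₀+mₖ₊₁)/dₖ₊₁⌋:
  k=1: m=30, d=6, a=10
  k=2: m=30, d=1, a=60
d=1 and a=2a₀=60 at k=2, so the next step gives (m, d) = (30, 6) again — its k=1 value — and the period has length 2.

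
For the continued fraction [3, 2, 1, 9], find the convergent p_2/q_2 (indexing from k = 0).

Using pₖ = aₖpₖ₋₁ + pₖ₋₂, qₖ = aₖqₖ₋₁ + qₖ₋₂ (with p₋₁=1, p₋₂=0, q₋₁=0, q₋₂=1):
  k=0: a=3, p=3, q=1
  k=1: a=2, p=7, q=2
  k=2: a=1, p=10, q=3

10/3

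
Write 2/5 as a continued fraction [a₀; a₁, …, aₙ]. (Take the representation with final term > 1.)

2 = 0*5 + 2
5 = 2*2 + 1
2 = 2*1 + 0  (stop)
So 2/5 = [0; 2, 2].

[0; 2, 2]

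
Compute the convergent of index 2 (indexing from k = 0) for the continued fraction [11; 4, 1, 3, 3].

56/5

Using pₖ = aₖpₖ₋₁ + pₖ₋₂, qₖ = aₖqₖ₋₁ + qₖ₋₂ (with p₋₁=1, p₋₂=0, q₋₁=0, q₋₂=1):
  k=0: a=11, p=11, q=1
  k=1: a=4, p=45, q=4
  k=2: a=1, p=56, q=5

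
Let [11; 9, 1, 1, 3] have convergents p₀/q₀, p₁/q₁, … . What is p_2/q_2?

111/10

Using pₖ = aₖpₖ₋₁ + pₖ₋₂, qₖ = aₖqₖ₋₁ + qₖ₋₂ (with p₋₁=1, p₋₂=0, q₋₁=0, q₋₂=1):
  k=0: a=11, p=11, q=1
  k=1: a=9, p=100, q=9
  k=2: a=1, p=111, q=10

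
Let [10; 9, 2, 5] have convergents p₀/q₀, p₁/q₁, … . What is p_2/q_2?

Using pₖ = aₖpₖ₋₁ + pₖ₋₂, qₖ = aₖqₖ₋₁ + qₖ₋₂ (with p₋₁=1, p₋₂=0, q₋₁=0, q₋₂=1):
  k=0: a=10, p=10, q=1
  k=1: a=9, p=91, q=9
  k=2: a=2, p=192, q=19

192/19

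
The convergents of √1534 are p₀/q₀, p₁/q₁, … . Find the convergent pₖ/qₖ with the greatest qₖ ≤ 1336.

√1534 = [39; 6, 78, …] (period length 2).
Convergents:
  p_0/q_0 = 39/1
  p_1/q_1 = 235/6
  p_2/q_2 = 18369/469
  p_3/q_3 = 110449/2820
q_2 = 469 ≤ 1336 < 2820 = q_3, so the answer is 18369/469.

18369/469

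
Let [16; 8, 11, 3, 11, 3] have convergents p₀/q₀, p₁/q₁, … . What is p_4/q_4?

Using pₖ = aₖpₖ₋₁ + pₖ₋₂, qₖ = aₖqₖ₋₁ + qₖ₋₂ (with p₋₁=1, p₋₂=0, q₋₁=0, q₋₂=1):
  k=0: a=16, p=16, q=1
  k=1: a=8, p=129, q=8
  k=2: a=11, p=1435, q=89
  k=3: a=3, p=4434, q=275
  k=4: a=11, p=50209, q=3114

50209/3114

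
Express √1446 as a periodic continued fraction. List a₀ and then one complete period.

a₀ = ⌊√1446⌋ = 38.
With m₀=0, d₀=1 and mₖ₊₁ = dₖaₖ − mₖ, dₖ₊₁ = (n − mₖ₊₁²)/dₖ, aₖ₊₁ = ⌊(a₀+mₖ₊₁)/dₖ₊₁⌋:
  k=1: m=38, d=2, a=38
  k=2: m=38, d=1, a=76
d=1 and a=2a₀=76 at k=2, so the next step gives (m, d) = (38, 2) again — its k=1 value — and the period has length 2.

[38; 38, 76]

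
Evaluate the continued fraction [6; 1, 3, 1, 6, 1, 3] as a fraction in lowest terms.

Fold from the inside: start with 3/1.
  1 + 1/3 = 4/3
  6 + 3/4 = 27/4
  1 + 4/27 = 31/27
  3 + 27/31 = 120/31
  1 + 31/120 = 151/120
  6 + 120/151 = 1026/151

1026/151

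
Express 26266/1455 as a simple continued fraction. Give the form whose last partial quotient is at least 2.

[18; 19, 6, 1, 10]

26266 = 18*1455 + 76
1455 = 19*76 + 11
76 = 6*11 + 10
11 = 1*10 + 1
10 = 10*1 + 0  (stop)
So 26266/1455 = [18; 19, 6, 1, 10].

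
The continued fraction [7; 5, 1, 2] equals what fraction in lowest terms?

122/17

Using pₖ = aₖpₖ₋₁ + pₖ₋₂ and qₖ = aₖqₖ₋₁ + qₖ₋₂:
  k=0: a=7, p=7, q=1
  k=1: a=5, p=36, q=5
  k=2: a=1, p=43, q=6
  k=3: a=2, p=122, q=17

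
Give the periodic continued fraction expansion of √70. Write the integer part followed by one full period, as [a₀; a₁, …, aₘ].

a₀ = ⌊√70⌋ = 8.

[8; 2, 1, 2, 1, 2, 16]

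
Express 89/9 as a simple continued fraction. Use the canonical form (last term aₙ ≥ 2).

[9; 1, 8]

89 = 9*9 + 8
9 = 1*8 + 1
8 = 8*1 + 0  (stop)
So 89/9 = [9; 1, 8].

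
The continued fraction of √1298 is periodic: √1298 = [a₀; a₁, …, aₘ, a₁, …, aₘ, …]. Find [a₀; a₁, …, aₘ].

a₀ = ⌊√1298⌋ = 36.
With m₀=0, d₀=1 and mₖ₊₁ = dₖaₖ − mₖ, dₖ₊₁ = (n − mₖ₊₁²)/dₖ, aₖ₊₁ = ⌊(a₀+mₖ₊₁)/dₖ₊₁⌋:
  k=1: m=36, d=2, a=36
  k=2: m=36, d=1, a=72
d=1 and a=2a₀=72 at k=2, so the next step gives (m, d) = (36, 2) again — its k=1 value — and the period has length 2.

[36; 36, 72]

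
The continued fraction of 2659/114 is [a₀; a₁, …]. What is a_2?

2659 = 23·114 + 37   →  a_0 = 23
114 = 3·37 + 3   →  a_1 = 3
37 = 12·3 + 1   →  a_2 = 12

12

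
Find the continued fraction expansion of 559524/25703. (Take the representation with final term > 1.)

[21; 1, 3, 3, 14, 8, 17]

559524 = 21×25703 + 19761
25703 = 1×19761 + 5942
19761 = 3×5942 + 1935
5942 = 3×1935 + 137
1935 = 14×137 + 17
137 = 8×17 + 1
17 = 17×1 + 0  (stop)
So 559524/25703 = [21; 1, 3, 3, 14, 8, 17].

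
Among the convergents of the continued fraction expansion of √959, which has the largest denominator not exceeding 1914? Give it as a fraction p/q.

√959 = [30; 1, 29, 1, 60, …] (period length 4).
Convergents:
  p_0/q_0 = 30/1
  p_1/q_1 = 31/1
  p_2/q_2 = 929/30
  p_3/q_3 = 960/31
  p_4/q_4 = 58529/1890
  p_5/q_5 = 59489/1921
q_4 = 1890 ≤ 1914 < 1921 = q_5, so the answer is 58529/1890.

58529/1890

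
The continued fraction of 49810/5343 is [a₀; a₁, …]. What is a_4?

49810 = 9·5343 + 1723   →  a_0 = 9
5343 = 3·1723 + 174   →  a_1 = 3
1723 = 9·174 + 157   →  a_2 = 9
174 = 1·157 + 17   →  a_3 = 1
157 = 9·17 + 4   →  a_4 = 9

9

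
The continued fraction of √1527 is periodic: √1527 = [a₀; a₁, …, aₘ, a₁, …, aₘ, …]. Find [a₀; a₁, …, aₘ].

[39; 13, 78]

a₀ = ⌊√1527⌋ = 39.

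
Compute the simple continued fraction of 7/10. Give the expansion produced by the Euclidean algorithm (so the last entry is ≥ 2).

[0; 1, 2, 3]

7 = 0*10 + 7
10 = 1*7 + 3
7 = 2*3 + 1
3 = 3*1 + 0  (stop)
So 7/10 = [0; 1, 2, 3].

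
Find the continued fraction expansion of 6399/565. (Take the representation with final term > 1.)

6399 = 11*565 + 184
565 = 3*184 + 13
184 = 14*13 + 2
13 = 6*2 + 1
2 = 2*1 + 0  (stop)
So 6399/565 = [11; 3, 14, 6, 2].

[11; 3, 14, 6, 2]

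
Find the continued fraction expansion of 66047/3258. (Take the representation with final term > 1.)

[20; 3, 1, 2, 17, 17]

66047 = 20·3258 + 887
3258 = 3·887 + 597
887 = 1·597 + 290
597 = 2·290 + 17
290 = 17·17 + 1
17 = 17·1 + 0  (stop)
So 66047/3258 = [20; 3, 1, 2, 17, 17].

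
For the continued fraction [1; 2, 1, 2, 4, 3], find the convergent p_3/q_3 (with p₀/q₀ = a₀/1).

11/8

Using pₖ = aₖpₖ₋₁ + pₖ₋₂, qₖ = aₖqₖ₋₁ + qₖ₋₂ (with p₋₁=1, p₋₂=0, q₋₁=0, q₋₂=1):
  k=0: a=1, p=1, q=1
  k=1: a=2, p=3, q=2
  k=2: a=1, p=4, q=3
  k=3: a=2, p=11, q=8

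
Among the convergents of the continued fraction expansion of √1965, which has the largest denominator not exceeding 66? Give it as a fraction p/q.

√1965 = [44; 3, 21, 1, 4, 1, 21, 3, 88, …] (period length 8).
Convergents:
  p_0/q_0 = 44/1
  p_1/q_1 = 133/3
  p_2/q_2 = 2837/64
  p_3/q_3 = 2970/67
q_2 = 64 ≤ 66 < 67 = q_3, so the answer is 2837/64.

2837/64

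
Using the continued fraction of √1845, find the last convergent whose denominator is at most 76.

√1845 = [42; 1, 20, 2, 20, 1, 84, …] (period length 6).
Convergents:
  p_0/q_0 = 42/1
  p_1/q_1 = 43/1
  p_2/q_2 = 902/21
  p_3/q_3 = 1847/43
  p_4/q_4 = 37842/881
q_3 = 43 ≤ 76 < 881 = q_4, so the answer is 1847/43.

1847/43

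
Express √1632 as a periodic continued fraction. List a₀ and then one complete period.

a₀ = ⌊√1632⌋ = 40.
With m₀=0, d₀=1 and mₖ₊₁ = dₖaₖ − mₖ, dₖ₊₁ = (n − mₖ₊₁²)/dₖ, aₖ₊₁ = ⌊(a₀+mₖ₊₁)/dₖ₊₁⌋:
  k=1: m=40, d=32, a=2
  k=2: m=24, d=33, a=1
  k=3: m=9, d=47, a=1
  k=4: m=38, d=4, a=19
  k=5: m=38, d=47, a=1
  k=6: m=9, d=33, a=1
  k=7: m=24, d=32, a=2
  k=8: m=40, d=1, a=80
d=1 and a=2a₀=80 at k=8, so the next step gives (m, d) = (40, 32) again — its k=1 value — and the period has length 8.

[40; 2, 1, 1, 19, 1, 1, 2, 80]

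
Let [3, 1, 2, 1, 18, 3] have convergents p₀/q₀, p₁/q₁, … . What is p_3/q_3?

15/4

Using pₖ = aₖpₖ₋₁ + pₖ₋₂, qₖ = aₖqₖ₋₁ + qₖ₋₂ (with p₋₁=1, p₋₂=0, q₋₁=0, q₋₂=1):
  k=0: a=3, p=3, q=1
  k=1: a=1, p=4, q=1
  k=2: a=2, p=11, q=3
  k=3: a=1, p=15, q=4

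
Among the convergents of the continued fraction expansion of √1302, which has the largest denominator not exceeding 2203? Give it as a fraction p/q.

31212/865

√1302 = [36; 12, 72, …] (period length 2).
Convergents:
  p_0/q_0 = 36/1
  p_1/q_1 = 433/12
  p_2/q_2 = 31212/865
  p_3/q_3 = 374977/10392
q_2 = 865 ≤ 2203 < 10392 = q_3, so the answer is 31212/865.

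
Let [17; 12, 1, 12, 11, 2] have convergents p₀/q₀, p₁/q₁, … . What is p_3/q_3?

2869/168

Using pₖ = aₖpₖ₋₁ + pₖ₋₂, qₖ = aₖqₖ₋₁ + qₖ₋₂ (with p₋₁=1, p₋₂=0, q₋₁=0, q₋₂=1):
  k=0: a=17, p=17, q=1
  k=1: a=12, p=205, q=12
  k=2: a=1, p=222, q=13
  k=3: a=12, p=2869, q=168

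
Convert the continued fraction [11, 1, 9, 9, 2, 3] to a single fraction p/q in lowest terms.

7938/667

Using pₖ = aₖpₖ₋₁ + pₖ₋₂ and qₖ = aₖqₖ₋₁ + qₖ₋₂:
  k=0: a=11, p=11, q=1
  k=1: a=1, p=12, q=1
  k=2: a=9, p=119, q=10
  k=3: a=9, p=1083, q=91
  k=4: a=2, p=2285, q=192
  k=5: a=3, p=7938, q=667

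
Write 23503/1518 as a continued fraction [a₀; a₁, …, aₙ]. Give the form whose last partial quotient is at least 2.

23503 = 15·1518 + 733
1518 = 2·733 + 52
733 = 14·52 + 5
52 = 10·5 + 2
5 = 2·2 + 1
2 = 2·1 + 0  (stop)
So 23503/1518 = [15; 2, 14, 10, 2, 2].

[15; 2, 14, 10, 2, 2]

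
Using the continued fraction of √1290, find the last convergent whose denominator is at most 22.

√1290 = [35; 1, 10, 1, 70, …] (period length 4).
Convergents:
  p_0/q_0 = 35/1
  p_1/q_1 = 36/1
  p_2/q_2 = 395/11
  p_3/q_3 = 431/12
  p_4/q_4 = 30565/851
q_3 = 12 ≤ 22 < 851 = q_4, so the answer is 431/12.

431/12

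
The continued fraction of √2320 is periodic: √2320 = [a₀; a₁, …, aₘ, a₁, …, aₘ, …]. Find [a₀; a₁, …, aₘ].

[48; 6, 96]

a₀ = ⌊√2320⌋ = 48.
With m₀=0, d₀=1 and mₖ₊₁ = dₖaₖ − mₖ, dₖ₊₁ = (n − mₖ₊₁²)/dₖ, aₖ₊₁ = ⌊(a₀+mₖ₊₁)/dₖ₊₁⌋:
  k=1: m=48, d=16, a=6
  k=2: m=48, d=1, a=96
d=1 and a=2a₀=96 at k=2, so the next step gives (m, d) = (48, 16) again — its k=1 value — and the period has length 2.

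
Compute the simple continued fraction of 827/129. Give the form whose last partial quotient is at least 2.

[6; 2, 2, 3, 3, 2]

827 = 6×129 + 53
129 = 2×53 + 23
53 = 2×23 + 7
23 = 3×7 + 2
7 = 3×2 + 1
2 = 2×1 + 0  (stop)
So 827/129 = [6; 2, 2, 3, 3, 2].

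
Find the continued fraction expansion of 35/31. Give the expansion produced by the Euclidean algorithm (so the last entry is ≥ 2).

[1; 7, 1, 3]

35 = 1×31 + 4
31 = 7×4 + 3
4 = 1×3 + 1
3 = 3×1 + 0  (stop)
So 35/31 = [1; 7, 1, 3].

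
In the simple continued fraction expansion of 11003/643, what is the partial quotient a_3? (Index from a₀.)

13

11003 = 17·643 + 72   →  a_0 = 17
643 = 8·72 + 67   →  a_1 = 8
72 = 1·67 + 5   →  a_2 = 1
67 = 13·5 + 2   →  a_3 = 13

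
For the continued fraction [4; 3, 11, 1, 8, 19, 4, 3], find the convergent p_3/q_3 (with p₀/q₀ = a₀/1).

Using pₖ = aₖpₖ₋₁ + pₖ₋₂, qₖ = aₖqₖ₋₁ + qₖ₋₂ (with p₋₁=1, p₋₂=0, q₋₁=0, q₋₂=1):
  k=0: a=4, p=4, q=1
  k=1: a=3, p=13, q=3
  k=2: a=11, p=147, q=34
  k=3: a=1, p=160, q=37

160/37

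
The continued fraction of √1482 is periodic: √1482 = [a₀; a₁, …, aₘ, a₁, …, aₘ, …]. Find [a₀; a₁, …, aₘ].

[38; 2, 76]

a₀ = ⌊√1482⌋ = 38.
With m₀=0, d₀=1 and mₖ₊₁ = dₖaₖ − mₖ, dₖ₊₁ = (n − mₖ₊₁²)/dₖ, aₖ₊₁ = ⌊(a₀+mₖ₊₁)/dₖ₊₁⌋:
  k=1: m=38, d=38, a=2
  k=2: m=38, d=1, a=76
d=1 and a=2a₀=76 at k=2, so the next step gives (m, d) = (38, 38) again — its k=1 value — and the period has length 2.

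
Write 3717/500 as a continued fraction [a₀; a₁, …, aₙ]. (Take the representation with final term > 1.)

3717 = 7·500 + 217
500 = 2·217 + 66
217 = 3·66 + 19
66 = 3·19 + 9
19 = 2·9 + 1
9 = 9·1 + 0  (stop)
So 3717/500 = [7; 2, 3, 3, 2, 9].

[7; 2, 3, 3, 2, 9]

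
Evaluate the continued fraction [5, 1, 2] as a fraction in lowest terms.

17/3

Fold from the inside: start with 2/1.
  1 + 1/2 = 3/2
  5 + 2/3 = 17/3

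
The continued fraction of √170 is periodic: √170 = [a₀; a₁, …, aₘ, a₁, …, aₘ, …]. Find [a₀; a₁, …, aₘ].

a₀ = ⌊√170⌋ = 13.
With m₀=0, d₀=1 and mₖ₊₁ = dₖaₖ − mₖ, dₖ₊₁ = (n − mₖ₊₁²)/dₖ, aₖ₊₁ = ⌊(a₀+mₖ₊₁)/dₖ₊₁⌋:
  k=1: m=13, d=1, a=26
d=1 and a=2a₀=26 at k=1, so the next step gives (m, d) = (13, 1) again — its k=1 value — and the period has length 1.

[13; 26]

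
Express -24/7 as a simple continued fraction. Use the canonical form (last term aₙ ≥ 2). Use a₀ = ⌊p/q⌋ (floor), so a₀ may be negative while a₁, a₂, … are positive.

-24 = -4*7 + 4
7 = 1*4 + 3
4 = 1*3 + 1
3 = 3*1 + 0  (stop)
So -24/7 = [-4; 1, 1, 3].

[-4; 1, 1, 3]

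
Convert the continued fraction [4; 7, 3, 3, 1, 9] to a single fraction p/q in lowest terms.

3839/928

Using pₖ = aₖpₖ₋₁ + pₖ₋₂ and qₖ = aₖqₖ₋₁ + qₖ₋₂:
  k=0: a=4, p=4, q=1
  k=1: a=7, p=29, q=7
  k=2: a=3, p=91, q=22
  k=3: a=3, p=302, q=73
  k=4: a=1, p=393, q=95
  k=5: a=9, p=3839, q=928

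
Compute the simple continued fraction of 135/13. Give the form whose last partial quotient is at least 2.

135 = 10·13 + 5
13 = 2·5 + 3
5 = 1·3 + 2
3 = 1·2 + 1
2 = 2·1 + 0  (stop)
So 135/13 = [10; 2, 1, 1, 2].

[10; 2, 1, 1, 2]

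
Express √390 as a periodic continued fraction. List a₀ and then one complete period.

a₀ = ⌊√390⌋ = 19.
With m₀=0, d₀=1 and mₖ₊₁ = dₖaₖ − mₖ, dₖ₊₁ = (n − mₖ₊₁²)/dₖ, aₖ₊₁ = ⌊(a₀+mₖ₊₁)/dₖ₊₁⌋:
  k=1: m=19, d=29, a=1
  k=2: m=10, d=10, a=2
  k=3: m=10, d=29, a=1
  k=4: m=19, d=1, a=38
d=1 and a=2a₀=38 at k=4, so the next step gives (m, d) = (19, 29) again — its k=1 value — and the period has length 4.

[19; 1, 2, 1, 38]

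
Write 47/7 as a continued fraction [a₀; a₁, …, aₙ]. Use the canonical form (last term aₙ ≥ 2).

47 = 6·7 + 5
7 = 1·5 + 2
5 = 2·2 + 1
2 = 2·1 + 0  (stop)
So 47/7 = [6; 1, 2, 2].

[6; 1, 2, 2]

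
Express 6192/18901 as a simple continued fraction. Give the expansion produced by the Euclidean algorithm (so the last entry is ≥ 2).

6192 = 0×18901 + 6192
18901 = 3×6192 + 325
6192 = 19×325 + 17
325 = 19×17 + 2
17 = 8×2 + 1
2 = 2×1 + 0  (stop)
So 6192/18901 = [0; 3, 19, 19, 8, 2].

[0; 3, 19, 19, 8, 2]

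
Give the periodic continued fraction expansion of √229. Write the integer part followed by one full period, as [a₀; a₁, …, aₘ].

[15; 7, 1, 1, 7, 30]

a₀ = ⌊√229⌋ = 15.
With m₀=0, d₀=1 and mₖ₊₁ = dₖaₖ − mₖ, dₖ₊₁ = (n − mₖ₊₁²)/dₖ, aₖ₊₁ = ⌊(a₀+mₖ₊₁)/dₖ₊₁⌋:
  k=1: m=15, d=4, a=7
  k=2: m=13, d=15, a=1
  k=3: m=2, d=15, a=1
  k=4: m=13, d=4, a=7
  k=5: m=15, d=1, a=30
d=1 and a=2a₀=30 at k=5, so the next step gives (m, d) = (15, 4) again — its k=1 value — and the period has length 5.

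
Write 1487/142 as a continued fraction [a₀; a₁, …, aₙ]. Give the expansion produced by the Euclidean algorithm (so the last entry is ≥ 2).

1487 = 10·142 + 67
142 = 2·67 + 8
67 = 8·8 + 3
8 = 2·3 + 2
3 = 1·2 + 1
2 = 2·1 + 0  (stop)
So 1487/142 = [10; 2, 8, 2, 1, 2].

[10; 2, 8, 2, 1, 2]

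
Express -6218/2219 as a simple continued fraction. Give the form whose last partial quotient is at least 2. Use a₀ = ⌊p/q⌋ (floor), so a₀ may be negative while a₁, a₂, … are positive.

-6218 = -3*2219 + 439
2219 = 5*439 + 24
439 = 18*24 + 7
24 = 3*7 + 3
7 = 2*3 + 1
3 = 3*1 + 0  (stop)
So -6218/2219 = [-3; 5, 18, 3, 2, 3].

[-3; 5, 18, 3, 2, 3]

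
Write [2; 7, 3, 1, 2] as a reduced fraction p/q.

Fold from the inside: start with 2/1.
  1 + 1/2 = 3/2
  3 + 2/3 = 11/3
  7 + 3/11 = 80/11
  2 + 11/80 = 171/80

171/80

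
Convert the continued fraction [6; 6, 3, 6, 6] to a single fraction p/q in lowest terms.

Using pₖ = aₖpₖ₋₁ + pₖ₋₂ and qₖ = aₖqₖ₋₁ + qₖ₋₂:
  k=0: a=6, p=6, q=1
  k=1: a=6, p=37, q=6
  k=2: a=3, p=117, q=19
  k=3: a=6, p=739, q=120
  k=4: a=6, p=4551, q=739

4551/739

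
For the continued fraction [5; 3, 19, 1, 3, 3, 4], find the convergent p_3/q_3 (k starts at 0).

325/61

Using pₖ = aₖpₖ₋₁ + pₖ₋₂, qₖ = aₖqₖ₋₁ + qₖ₋₂ (with p₋₁=1, p₋₂=0, q₋₁=0, q₋₂=1):
  k=0: a=5, p=5, q=1
  k=1: a=3, p=16, q=3
  k=2: a=19, p=309, q=58
  k=3: a=1, p=325, q=61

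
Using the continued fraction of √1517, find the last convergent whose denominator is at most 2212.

√1517 = [38; 1, 18, 2, 18, 1, 76, …] (period length 6).
Convergents:
  p_0/q_0 = 38/1
  p_1/q_1 = 39/1
  p_2/q_2 = 740/19
  p_3/q_3 = 1519/39
  p_4/q_4 = 28082/721
  p_5/q_5 = 29601/760
  p_6/q_6 = 2277758/58481
q_5 = 760 ≤ 2212 < 58481 = q_6, so the answer is 29601/760.

29601/760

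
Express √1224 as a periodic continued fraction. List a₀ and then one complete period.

[34; 1, 68]

a₀ = ⌊√1224⌋ = 34.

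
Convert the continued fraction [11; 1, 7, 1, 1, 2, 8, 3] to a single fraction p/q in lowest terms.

Using pₖ = aₖpₖ₋₁ + pₖ₋₂ and qₖ = aₖqₖ₋₁ + qₖ₋₂:
  k=0: a=11, p=11, q=1
  k=1: a=1, p=12, q=1
  k=2: a=7, p=95, q=8
  k=3: a=1, p=107, q=9
  k=4: a=1, p=202, q=17
  k=5: a=2, p=511, q=43
  k=6: a=8, p=4290, q=361
  k=7: a=3, p=13381, q=1126

13381/1126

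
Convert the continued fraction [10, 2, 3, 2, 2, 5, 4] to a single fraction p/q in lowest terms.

Using pₖ = aₖpₖ₋₁ + pₖ₋₂ and qₖ = aₖqₖ₋₁ + qₖ₋₂:
  k=0: a=10, p=10, q=1
  k=1: a=2, p=21, q=2
  k=2: a=3, p=73, q=7
  k=3: a=2, p=167, q=16
  k=4: a=2, p=407, q=39
  k=5: a=5, p=2202, q=211
  k=6: a=4, p=9215, q=883

9215/883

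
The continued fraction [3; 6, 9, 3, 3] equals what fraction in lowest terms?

1797/568

Fold from the inside: start with 3/1.
  3 + 1/3 = 10/3
  9 + 3/10 = 93/10
  6 + 10/93 = 568/93
  3 + 93/568 = 1797/568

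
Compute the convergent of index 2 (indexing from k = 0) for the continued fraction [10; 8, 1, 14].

Using pₖ = aₖpₖ₋₁ + pₖ₋₂, qₖ = aₖqₖ₋₁ + qₖ₋₂ (with p₋₁=1, p₋₂=0, q₋₁=0, q₋₂=1):
  k=0: a=10, p=10, q=1
  k=1: a=8, p=81, q=8
  k=2: a=1, p=91, q=9

91/9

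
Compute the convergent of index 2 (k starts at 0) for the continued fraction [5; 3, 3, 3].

Using pₖ = aₖpₖ₋₁ + pₖ₋₂, qₖ = aₖqₖ₋₁ + qₖ₋₂ (with p₋₁=1, p₋₂=0, q₋₁=0, q₋₂=1):
  k=0: a=5, p=5, q=1
  k=1: a=3, p=16, q=3
  k=2: a=3, p=53, q=10

53/10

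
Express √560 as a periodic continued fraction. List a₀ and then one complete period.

a₀ = ⌊√560⌋ = 23.
With m₀=0, d₀=1 and mₖ₊₁ = dₖaₖ − mₖ, dₖ₊₁ = (n − mₖ₊₁²)/dₖ, aₖ₊₁ = ⌊(a₀+mₖ₊₁)/dₖ₊₁⌋:
  k=1: m=23, d=31, a=1
  k=2: m=8, d=16, a=1
  k=3: m=8, d=31, a=1
  k=4: m=23, d=1, a=46
d=1 and a=2a₀=46 at k=4, so the next step gives (m, d) = (23, 31) again — its k=1 value — and the period has length 4.

[23; 1, 1, 1, 46]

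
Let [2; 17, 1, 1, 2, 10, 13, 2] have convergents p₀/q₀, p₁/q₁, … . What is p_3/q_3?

72/35

Using pₖ = aₖpₖ₋₁ + pₖ₋₂, qₖ = aₖqₖ₋₁ + qₖ₋₂ (with p₋₁=1, p₋₂=0, q₋₁=0, q₋₂=1):
  k=0: a=2, p=2, q=1
  k=1: a=17, p=35, q=17
  k=2: a=1, p=37, q=18
  k=3: a=1, p=72, q=35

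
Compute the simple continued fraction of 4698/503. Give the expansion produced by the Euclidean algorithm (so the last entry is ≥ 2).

[9; 2, 1, 16, 10]

4698 = 9×503 + 171
503 = 2×171 + 161
171 = 1×161 + 10
161 = 16×10 + 1
10 = 10×1 + 0  (stop)
So 4698/503 = [9; 2, 1, 16, 10].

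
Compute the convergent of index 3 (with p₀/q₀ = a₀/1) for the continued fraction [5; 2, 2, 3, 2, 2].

92/17

Using pₖ = aₖpₖ₋₁ + pₖ₋₂, qₖ = aₖqₖ₋₁ + qₖ₋₂ (with p₋₁=1, p₋₂=0, q₋₁=0, q₋₂=1):
  k=0: a=5, p=5, q=1
  k=1: a=2, p=11, q=2
  k=2: a=2, p=27, q=5
  k=3: a=3, p=92, q=17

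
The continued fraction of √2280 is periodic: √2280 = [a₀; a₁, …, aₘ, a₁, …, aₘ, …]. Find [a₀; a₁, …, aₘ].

a₀ = ⌊√2280⌋ = 47.
With m₀=0, d₀=1 and mₖ₊₁ = dₖaₖ − mₖ, dₖ₊₁ = (n − mₖ₊₁²)/dₖ, aₖ₊₁ = ⌊(a₀+mₖ₊₁)/dₖ₊₁⌋:
  k=1: m=47, d=71, a=1
  k=2: m=24, d=24, a=2
  k=3: m=24, d=71, a=1
  k=4: m=47, d=1, a=94
d=1 and a=2a₀=94 at k=4, so the next step gives (m, d) = (47, 71) again — its k=1 value — and the period has length 4.

[47; 1, 2, 1, 94]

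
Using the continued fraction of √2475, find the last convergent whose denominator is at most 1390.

59351/1193

√2475 = [49; 1, 2, 1, 98, …] (period length 4).
Convergents:
  p_0/q_0 = 49/1
  p_1/q_1 = 50/1
  p_2/q_2 = 149/3
  p_3/q_3 = 199/4
  p_4/q_4 = 19651/395
  p_5/q_5 = 19850/399
  p_6/q_6 = 59351/1193
  p_7/q_7 = 79201/1592
q_6 = 1193 ≤ 1390 < 1592 = q_7, so the answer is 59351/1193.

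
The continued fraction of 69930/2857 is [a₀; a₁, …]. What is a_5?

2

69930 = 24·2857 + 1362   →  a_0 = 24
2857 = 2·1362 + 133   →  a_1 = 2
1362 = 10·133 + 32   →  a_2 = 10
133 = 4·32 + 5   →  a_3 = 4
32 = 6·5 + 2   →  a_4 = 6
5 = 2·2 + 1   →  a_5 = 2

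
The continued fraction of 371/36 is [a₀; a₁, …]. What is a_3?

1

371 = 10·36 + 11   →  a_0 = 10
36 = 3·11 + 3   →  a_1 = 3
11 = 3·3 + 2   →  a_2 = 3
3 = 1·2 + 1   →  a_3 = 1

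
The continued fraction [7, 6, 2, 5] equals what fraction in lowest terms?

Fold from the inside: start with 5/1.
  2 + 1/5 = 11/5
  6 + 5/11 = 71/11
  7 + 11/71 = 508/71

508/71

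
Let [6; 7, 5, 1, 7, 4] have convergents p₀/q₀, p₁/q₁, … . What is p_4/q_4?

Using pₖ = aₖpₖ₋₁ + pₖ₋₂, qₖ = aₖqₖ₋₁ + qₖ₋₂ (with p₋₁=1, p₋₂=0, q₋₁=0, q₋₂=1):
  k=0: a=6, p=6, q=1
  k=1: a=7, p=43, q=7
  k=2: a=5, p=221, q=36
  k=3: a=1, p=264, q=43
  k=4: a=7, p=2069, q=337

2069/337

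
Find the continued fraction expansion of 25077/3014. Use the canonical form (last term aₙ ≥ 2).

25077 = 8*3014 + 965
3014 = 3*965 + 119
965 = 8*119 + 13
119 = 9*13 + 2
13 = 6*2 + 1
2 = 2*1 + 0  (stop)
So 25077/3014 = [8; 3, 8, 9, 6, 2].

[8; 3, 8, 9, 6, 2]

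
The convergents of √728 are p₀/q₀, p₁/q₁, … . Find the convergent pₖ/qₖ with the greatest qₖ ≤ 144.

√728 = [26; 1, 52, …] (period length 2).
Convergents:
  p_0/q_0 = 26/1
  p_1/q_1 = 27/1
  p_2/q_2 = 1430/53
  p_3/q_3 = 1457/54
  p_4/q_4 = 77194/2861
q_3 = 54 ≤ 144 < 2861 = q_4, so the answer is 1457/54.

1457/54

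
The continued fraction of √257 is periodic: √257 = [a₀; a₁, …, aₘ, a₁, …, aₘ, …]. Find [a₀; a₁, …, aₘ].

[16; 32]

a₀ = ⌊√257⌋ = 16.
With m₀=0, d₀=1 and mₖ₊₁ = dₖaₖ − mₖ, dₖ₊₁ = (n − mₖ₊₁²)/dₖ, aₖ₊₁ = ⌊(a₀+mₖ₊₁)/dₖ₊₁⌋:
  k=1: m=16, d=1, a=32
d=1 and a=2a₀=32 at k=1, so the next step gives (m, d) = (16, 1) again — its k=1 value — and the period has length 1.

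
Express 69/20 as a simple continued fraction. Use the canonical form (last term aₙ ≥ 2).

69 = 3*20 + 9
20 = 2*9 + 2
9 = 4*2 + 1
2 = 2*1 + 0  (stop)
So 69/20 = [3; 2, 4, 2].

[3; 2, 4, 2]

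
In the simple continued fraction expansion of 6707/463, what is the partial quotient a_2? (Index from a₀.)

6707 = 14·463 + 225   →  a_0 = 14
463 = 2·225 + 13   →  a_1 = 2
225 = 17·13 + 4   →  a_2 = 17

17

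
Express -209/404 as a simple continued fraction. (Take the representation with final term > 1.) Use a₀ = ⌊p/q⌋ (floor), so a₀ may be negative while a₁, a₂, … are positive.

-209 = -1*404 + 195
404 = 2*195 + 14
195 = 13*14 + 13
14 = 1*13 + 1
13 = 13*1 + 0  (stop)
So -209/404 = [-1; 2, 13, 1, 13].

[-1; 2, 13, 1, 13]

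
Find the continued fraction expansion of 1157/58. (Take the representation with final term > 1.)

1157 = 19*58 + 55
58 = 1*55 + 3
55 = 18*3 + 1
3 = 3*1 + 0  (stop)
So 1157/58 = [19; 1, 18, 3].

[19; 1, 18, 3]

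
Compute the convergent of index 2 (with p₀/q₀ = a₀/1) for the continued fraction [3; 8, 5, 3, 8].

Using pₖ = aₖpₖ₋₁ + pₖ₋₂, qₖ = aₖqₖ₋₁ + qₖ₋₂ (with p₋₁=1, p₋₂=0, q₋₁=0, q₋₂=1):
  k=0: a=3, p=3, q=1
  k=1: a=8, p=25, q=8
  k=2: a=5, p=128, q=41

128/41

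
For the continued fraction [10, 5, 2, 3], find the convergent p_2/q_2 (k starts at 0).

Using pₖ = aₖpₖ₋₁ + pₖ₋₂, qₖ = aₖqₖ₋₁ + qₖ₋₂ (with p₋₁=1, p₋₂=0, q₋₁=0, q₋₂=1):
  k=0: a=10, p=10, q=1
  k=1: a=5, p=51, q=5
  k=2: a=2, p=112, q=11

112/11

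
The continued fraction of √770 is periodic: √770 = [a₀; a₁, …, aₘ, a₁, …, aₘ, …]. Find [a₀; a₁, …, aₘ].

[27; 1, 2, 1, 54]

a₀ = ⌊√770⌋ = 27.
With m₀=0, d₀=1 and mₖ₊₁ = dₖaₖ − mₖ, dₖ₊₁ = (n − mₖ₊₁²)/dₖ, aₖ₊₁ = ⌊(a₀+mₖ₊₁)/dₖ₊₁⌋:
  k=1: m=27, d=41, a=1
  k=2: m=14, d=14, a=2
  k=3: m=14, d=41, a=1
  k=4: m=27, d=1, a=54
d=1 and a=2a₀=54 at k=4, so the next step gives (m, d) = (27, 41) again — its k=1 value — and the period has length 4.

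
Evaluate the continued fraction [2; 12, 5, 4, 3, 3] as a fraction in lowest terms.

Fold from the inside: start with 3/1.
  3 + 1/3 = 10/3
  4 + 3/10 = 43/10
  5 + 10/43 = 225/43
  12 + 43/225 = 2743/225
  2 + 225/2743 = 5711/2743

5711/2743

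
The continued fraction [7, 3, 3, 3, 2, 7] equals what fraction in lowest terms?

Fold from the inside: start with 7/1.
  2 + 1/7 = 15/7
  3 + 7/15 = 52/15
  3 + 15/52 = 171/52
  3 + 52/171 = 565/171
  7 + 171/565 = 4126/565

4126/565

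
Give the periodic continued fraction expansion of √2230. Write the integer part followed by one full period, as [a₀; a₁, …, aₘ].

[47; 4, 2, 18, 2, 4, 94]

a₀ = ⌊√2230⌋ = 47.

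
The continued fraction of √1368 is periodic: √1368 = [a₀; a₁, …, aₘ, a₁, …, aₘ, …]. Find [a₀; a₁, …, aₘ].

[36; 1, 72]

a₀ = ⌊√1368⌋ = 36.
With m₀=0, d₀=1 and mₖ₊₁ = dₖaₖ − mₖ, dₖ₊₁ = (n − mₖ₊₁²)/dₖ, aₖ₊₁ = ⌊(a₀+mₖ₊₁)/dₖ₊₁⌋:
  k=1: m=36, d=72, a=1
  k=2: m=36, d=1, a=72
d=1 and a=2a₀=72 at k=2, so the next step gives (m, d) = (36, 72) again — its k=1 value — and the period has length 2.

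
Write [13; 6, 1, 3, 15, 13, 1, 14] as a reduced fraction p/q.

1137478/86513

Using pₖ = aₖpₖ₋₁ + pₖ₋₂ and qₖ = aₖqₖ₋₁ + qₖ₋₂:
  k=0: a=13, p=13, q=1
  k=1: a=6, p=79, q=6
  k=2: a=1, p=92, q=7
  k=3: a=3, p=355, q=27
  k=4: a=15, p=5417, q=412
  k=5: a=13, p=70776, q=5383
  k=6: a=1, p=76193, q=5795
  k=7: a=14, p=1137478, q=86513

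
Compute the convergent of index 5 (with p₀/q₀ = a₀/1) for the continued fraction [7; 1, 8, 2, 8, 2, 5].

Using pₖ = aₖpₖ₋₁ + pₖ₋₂, qₖ = aₖqₖ₋₁ + qₖ₋₂ (with p₋₁=1, p₋₂=0, q₋₁=0, q₋₂=1):
  k=0: a=7, p=7, q=1
  k=1: a=1, p=8, q=1
  k=2: a=8, p=71, q=9
  k=3: a=2, p=150, q=19
  k=4: a=8, p=1271, q=161
  k=5: a=2, p=2692, q=341

2692/341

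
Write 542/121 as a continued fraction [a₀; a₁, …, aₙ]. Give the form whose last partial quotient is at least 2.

542 = 4*121 + 58
121 = 2*58 + 5
58 = 11*5 + 3
5 = 1*3 + 2
3 = 1*2 + 1
2 = 2*1 + 0  (stop)
So 542/121 = [4; 2, 11, 1, 1, 2].

[4; 2, 11, 1, 1, 2]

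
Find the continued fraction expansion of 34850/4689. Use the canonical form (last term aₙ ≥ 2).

[7; 2, 3, 5, 4, 1, 7, 3]

34850 = 7*4689 + 2027
4689 = 2*2027 + 635
2027 = 3*635 + 122
635 = 5*122 + 25
122 = 4*25 + 22
25 = 1*22 + 3
22 = 7*3 + 1
3 = 3*1 + 0  (stop)
So 34850/4689 = [7; 2, 3, 5, 4, 1, 7, 3].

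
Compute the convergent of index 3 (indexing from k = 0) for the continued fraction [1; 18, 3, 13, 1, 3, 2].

773/733

Using pₖ = aₖpₖ₋₁ + pₖ₋₂, qₖ = aₖqₖ₋₁ + qₖ₋₂ (with p₋₁=1, p₋₂=0, q₋₁=0, q₋₂=1):
  k=0: a=1, p=1, q=1
  k=1: a=18, p=19, q=18
  k=2: a=3, p=58, q=55
  k=3: a=13, p=773, q=733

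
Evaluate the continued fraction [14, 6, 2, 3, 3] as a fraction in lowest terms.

Using pₖ = aₖpₖ₋₁ + pₖ₋₂ and qₖ = aₖqₖ₋₁ + qₖ₋₂:
  k=0: a=14, p=14, q=1
  k=1: a=6, p=85, q=6
  k=2: a=2, p=184, q=13
  k=3: a=3, p=637, q=45
  k=4: a=3, p=2095, q=148

2095/148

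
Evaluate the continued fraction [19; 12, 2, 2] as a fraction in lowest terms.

1183/62

Fold from the inside: start with 2/1.
  2 + 1/2 = 5/2
  12 + 2/5 = 62/5
  19 + 5/62 = 1183/62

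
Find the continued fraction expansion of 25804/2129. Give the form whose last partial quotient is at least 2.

25804 = 12*2129 + 256
2129 = 8*256 + 81
256 = 3*81 + 13
81 = 6*13 + 3
13 = 4*3 + 1
3 = 3*1 + 0  (stop)
So 25804/2129 = [12; 8, 3, 6, 4, 3].

[12; 8, 3, 6, 4, 3]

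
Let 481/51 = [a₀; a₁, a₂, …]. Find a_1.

481 = 9·51 + 22   →  a_0 = 9
51 = 2·22 + 7   →  a_1 = 2

2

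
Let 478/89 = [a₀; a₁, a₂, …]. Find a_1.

478 = 5·89 + 33   →  a_0 = 5
89 = 2·33 + 23   →  a_1 = 2

2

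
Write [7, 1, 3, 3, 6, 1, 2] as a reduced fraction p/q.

2113/272

Using pₖ = aₖpₖ₋₁ + pₖ₋₂ and qₖ = aₖqₖ₋₁ + qₖ₋₂:
  k=0: a=7, p=7, q=1
  k=1: a=1, p=8, q=1
  k=2: a=3, p=31, q=4
  k=3: a=3, p=101, q=13
  k=4: a=6, p=637, q=82
  k=5: a=1, p=738, q=95
  k=6: a=2, p=2113, q=272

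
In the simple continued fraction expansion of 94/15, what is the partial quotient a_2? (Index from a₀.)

94 = 6·15 + 4   →  a_0 = 6
15 = 3·4 + 3   →  a_1 = 3
4 = 1·3 + 1   →  a_2 = 1

1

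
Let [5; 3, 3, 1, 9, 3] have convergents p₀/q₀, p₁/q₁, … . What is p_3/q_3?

69/13

Using pₖ = aₖpₖ₋₁ + pₖ₋₂, qₖ = aₖqₖ₋₁ + qₖ₋₂ (with p₋₁=1, p₋₂=0, q₋₁=0, q₋₂=1):
  k=0: a=5, p=5, q=1
  k=1: a=3, p=16, q=3
  k=2: a=3, p=53, q=10
  k=3: a=1, p=69, q=13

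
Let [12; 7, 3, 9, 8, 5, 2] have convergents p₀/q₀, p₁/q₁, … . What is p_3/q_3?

2488/205

Using pₖ = aₖpₖ₋₁ + pₖ₋₂, qₖ = aₖqₖ₋₁ + qₖ₋₂ (with p₋₁=1, p₋₂=0, q₋₁=0, q₋₂=1):
  k=0: a=12, p=12, q=1
  k=1: a=7, p=85, q=7
  k=2: a=3, p=267, q=22
  k=3: a=9, p=2488, q=205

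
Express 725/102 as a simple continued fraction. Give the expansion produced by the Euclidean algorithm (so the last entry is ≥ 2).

[7; 9, 3, 1, 2]

725 = 7*102 + 11
102 = 9*11 + 3
11 = 3*3 + 2
3 = 1*2 + 1
2 = 2*1 + 0  (stop)
So 725/102 = [7; 9, 3, 1, 2].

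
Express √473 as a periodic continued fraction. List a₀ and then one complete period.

[21; 1, 2, 1, 42]

a₀ = ⌊√473⌋ = 21.
With m₀=0, d₀=1 and mₖ₊₁ = dₖaₖ − mₖ, dₖ₊₁ = (n − mₖ₊₁²)/dₖ, aₖ₊₁ = ⌊(a₀+mₖ₊₁)/dₖ₊₁⌋:
  k=1: m=21, d=32, a=1
  k=2: m=11, d=11, a=2
  k=3: m=11, d=32, a=1
  k=4: m=21, d=1, a=42
d=1 and a=2a₀=42 at k=4, so the next step gives (m, d) = (21, 32) again — its k=1 value — and the period has length 4.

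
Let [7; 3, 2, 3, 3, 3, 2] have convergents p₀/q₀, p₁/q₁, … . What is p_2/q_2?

Using pₖ = aₖpₖ₋₁ + pₖ₋₂, qₖ = aₖqₖ₋₁ + qₖ₋₂ (with p₋₁=1, p₋₂=0, q₋₁=0, q₋₂=1):
  k=0: a=7, p=7, q=1
  k=1: a=3, p=22, q=3
  k=2: a=2, p=51, q=7

51/7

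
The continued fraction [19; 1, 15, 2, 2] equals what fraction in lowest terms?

Fold from the inside: start with 2/1.
  2 + 1/2 = 5/2
  15 + 2/5 = 77/5
  1 + 5/77 = 82/77
  19 + 77/82 = 1635/82

1635/82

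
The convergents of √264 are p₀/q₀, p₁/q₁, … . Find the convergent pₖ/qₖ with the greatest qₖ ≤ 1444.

8449/520

√264 = [16; 4, 32, …] (period length 2).
Convergents:
  p_0/q_0 = 16/1
  p_1/q_1 = 65/4
  p_2/q_2 = 2096/129
  p_3/q_3 = 8449/520
  p_4/q_4 = 272464/16769
q_3 = 520 ≤ 1444 < 16769 = q_4, so the answer is 8449/520.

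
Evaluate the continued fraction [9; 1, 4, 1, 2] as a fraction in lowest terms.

Fold from the inside: start with 2/1.
  1 + 1/2 = 3/2
  4 + 2/3 = 14/3
  1 + 3/14 = 17/14
  9 + 14/17 = 167/17

167/17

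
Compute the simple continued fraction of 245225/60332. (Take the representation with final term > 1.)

245225 = 4·60332 + 3897
60332 = 15·3897 + 1877
3897 = 2·1877 + 143
1877 = 13·143 + 18
143 = 7·18 + 17
18 = 1·17 + 1
17 = 17·1 + 0  (stop)
So 245225/60332 = [4; 15, 2, 13, 7, 1, 17].

[4; 15, 2, 13, 7, 1, 17]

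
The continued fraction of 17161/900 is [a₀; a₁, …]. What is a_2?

17161 = 19·900 + 61   →  a_0 = 19
900 = 14·61 + 46   →  a_1 = 14
61 = 1·46 + 15   →  a_2 = 1

1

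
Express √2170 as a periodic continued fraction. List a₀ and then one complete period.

a₀ = ⌊√2170⌋ = 46.
With m₀=0, d₀=1 and mₖ₊₁ = dₖaₖ − mₖ, dₖ₊₁ = (n − mₖ₊₁²)/dₖ, aₖ₊₁ = ⌊(a₀+mₖ₊₁)/dₖ₊₁⌋:
  k=1: m=46, d=54, a=1
  k=2: m=8, d=39, a=1
  k=3: m=31, d=31, a=2
  k=4: m=31, d=39, a=1
  k=5: m=8, d=54, a=1
  k=6: m=46, d=1, a=92
d=1 and a=2a₀=92 at k=6, so the next step gives (m, d) = (46, 54) again — its k=1 value — and the period has length 6.

[46; 1, 1, 2, 1, 1, 92]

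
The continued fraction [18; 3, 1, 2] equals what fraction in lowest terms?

Using pₖ = aₖpₖ₋₁ + pₖ₋₂ and qₖ = aₖqₖ₋₁ + qₖ₋₂:
  k=0: a=18, p=18, q=1
  k=1: a=3, p=55, q=3
  k=2: a=1, p=73, q=4
  k=3: a=2, p=201, q=11

201/11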